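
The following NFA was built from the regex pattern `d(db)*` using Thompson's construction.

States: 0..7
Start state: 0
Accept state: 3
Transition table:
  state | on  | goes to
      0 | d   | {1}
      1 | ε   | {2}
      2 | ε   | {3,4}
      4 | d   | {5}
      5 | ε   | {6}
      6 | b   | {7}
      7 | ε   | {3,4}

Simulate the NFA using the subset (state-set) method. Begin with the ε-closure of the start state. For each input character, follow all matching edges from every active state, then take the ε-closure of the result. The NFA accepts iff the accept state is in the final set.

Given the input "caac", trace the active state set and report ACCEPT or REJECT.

Answer: REJECT

Derivation:
S₀ = ε-closure({0}) = {0}
'c' @ 1: {}  — no active states
rest 'aac' ignored (set empty)
final: {}; accept 3 not in set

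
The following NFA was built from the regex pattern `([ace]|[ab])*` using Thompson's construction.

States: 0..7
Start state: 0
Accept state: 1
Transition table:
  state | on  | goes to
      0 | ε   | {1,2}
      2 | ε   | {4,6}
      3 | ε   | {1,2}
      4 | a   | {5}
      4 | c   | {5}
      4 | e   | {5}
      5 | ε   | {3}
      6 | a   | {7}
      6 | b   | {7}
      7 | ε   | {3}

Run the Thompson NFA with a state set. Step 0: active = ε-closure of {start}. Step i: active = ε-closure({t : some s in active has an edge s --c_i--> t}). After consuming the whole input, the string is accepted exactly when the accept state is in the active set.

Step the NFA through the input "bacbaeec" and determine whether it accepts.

initial (ε-close {0}): {0,1,2,4,6}
'b' @ 1: {1,2,3,4,6,7}  (accept∈set)
'a' @ 2: {1,2,3,4,5,6,7}  (accept∈set)
'c' @ 3: {1,2,3,4,5,6}  (accept∈set)
'b' @ 4: {1,2,3,4,6,7}  (accept∈set)
'a' @ 5: {1,2,3,4,5,6,7}  (accept∈set)
'e' @ 6: {1,2,3,4,5,6}  (accept∈set)
'e' @ 7: {1,2,3,4,5,6}  (accept∈set)
'c' @ 8: {1,2,3,4,5,6}  (accept∈set)
final: {1,2,3,4,5,6}; accept 1 in set

Answer: ACCEPT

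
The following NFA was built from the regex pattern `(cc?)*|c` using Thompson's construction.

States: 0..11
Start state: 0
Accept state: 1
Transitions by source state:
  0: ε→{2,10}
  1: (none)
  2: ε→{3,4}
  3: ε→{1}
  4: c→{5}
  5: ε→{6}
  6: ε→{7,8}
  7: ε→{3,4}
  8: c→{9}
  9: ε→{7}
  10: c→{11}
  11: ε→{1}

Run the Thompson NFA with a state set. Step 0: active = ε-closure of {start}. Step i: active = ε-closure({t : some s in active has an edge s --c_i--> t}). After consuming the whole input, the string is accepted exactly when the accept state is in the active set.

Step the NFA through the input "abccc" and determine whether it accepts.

Answer: REJECT

Steps:
initial (ε-close {0}): {0,1,2,3,4,10}
'a' @ 1: {}  — dead — no transitions
rest 'bccc' ignored (set empty)
end set {} — state 1 not in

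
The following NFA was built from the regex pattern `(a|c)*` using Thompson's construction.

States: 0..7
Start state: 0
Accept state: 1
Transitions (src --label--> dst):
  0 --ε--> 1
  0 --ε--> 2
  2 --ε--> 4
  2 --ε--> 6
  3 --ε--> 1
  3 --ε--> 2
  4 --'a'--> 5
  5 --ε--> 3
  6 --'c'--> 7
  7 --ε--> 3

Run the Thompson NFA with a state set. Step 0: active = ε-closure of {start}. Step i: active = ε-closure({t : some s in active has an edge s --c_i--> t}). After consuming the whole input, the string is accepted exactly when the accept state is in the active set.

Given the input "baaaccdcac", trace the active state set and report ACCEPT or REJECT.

S₀ = ε-closure({0}) = {0,1,2,4,6}
'b' @ 1: {}  — no active states
rest 'aaaccdcac' ignored (set empty)
end set {} — state 1 not in

Answer: REJECT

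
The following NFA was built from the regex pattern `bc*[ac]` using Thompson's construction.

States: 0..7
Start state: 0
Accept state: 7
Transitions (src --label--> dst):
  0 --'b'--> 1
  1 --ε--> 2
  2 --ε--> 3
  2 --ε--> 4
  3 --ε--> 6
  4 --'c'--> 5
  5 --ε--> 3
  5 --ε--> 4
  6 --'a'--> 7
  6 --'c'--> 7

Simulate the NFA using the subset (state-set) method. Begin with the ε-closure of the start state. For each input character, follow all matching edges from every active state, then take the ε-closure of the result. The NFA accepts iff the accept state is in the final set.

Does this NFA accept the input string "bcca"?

S₀ = ε-closure({0}) = {0}
'b' @ 1: {1,2,3,4,6}
'c' @ 2: {3,4,5,6,7}  (accept∈set)
'c' @ 3: {3,4,5,6,7}  (accept∈set)
'a' @ 4: {7}  (accept∈set)
end set {7} — state 7 in

Answer: ACCEPT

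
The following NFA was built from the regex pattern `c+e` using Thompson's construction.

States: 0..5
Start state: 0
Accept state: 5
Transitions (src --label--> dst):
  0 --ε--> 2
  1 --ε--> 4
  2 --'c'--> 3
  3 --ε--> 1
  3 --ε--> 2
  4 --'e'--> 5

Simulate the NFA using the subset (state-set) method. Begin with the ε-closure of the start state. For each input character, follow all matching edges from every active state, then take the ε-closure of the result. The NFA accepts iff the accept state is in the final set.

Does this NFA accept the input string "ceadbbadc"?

S₀ = ε-closure({0}) = {0,2}
'c' @ 1: {1,2,3,4}
'e' @ 2: {5}  (accept∈set)
'a' @ 3: {}  — state set empty
rest 'dbbadc' ignored (set empty)
after full input: {}  (accept=5 not in)

Answer: REJECT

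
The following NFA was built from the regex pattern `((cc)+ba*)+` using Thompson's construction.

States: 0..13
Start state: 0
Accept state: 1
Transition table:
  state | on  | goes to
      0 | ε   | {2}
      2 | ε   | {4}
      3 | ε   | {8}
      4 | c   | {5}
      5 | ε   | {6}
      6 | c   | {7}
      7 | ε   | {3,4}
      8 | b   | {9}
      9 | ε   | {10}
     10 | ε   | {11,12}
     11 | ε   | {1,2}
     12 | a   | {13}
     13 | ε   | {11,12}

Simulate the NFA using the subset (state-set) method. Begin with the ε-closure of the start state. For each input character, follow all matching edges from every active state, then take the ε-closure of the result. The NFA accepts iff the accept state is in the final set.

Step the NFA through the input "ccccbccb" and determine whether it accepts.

Answer: ACCEPT

Steps:
initial (ε-close {0}): {0,2,4}
'c' @ 1: {5,6}
'c' @ 2: {3,4,7,8}
'c' @ 3: {5,6}
'c' @ 4: {3,4,7,8}
'b' @ 5: {1,2,4,9,10,11,12}  [accepting]
'c' @ 6: {5,6}
'c' @ 7: {3,4,7,8}
'b' @ 8: {1,2,4,9,10,11,12}  [accepting]
end set {1,2,4,9,10,11,12} — state 1 in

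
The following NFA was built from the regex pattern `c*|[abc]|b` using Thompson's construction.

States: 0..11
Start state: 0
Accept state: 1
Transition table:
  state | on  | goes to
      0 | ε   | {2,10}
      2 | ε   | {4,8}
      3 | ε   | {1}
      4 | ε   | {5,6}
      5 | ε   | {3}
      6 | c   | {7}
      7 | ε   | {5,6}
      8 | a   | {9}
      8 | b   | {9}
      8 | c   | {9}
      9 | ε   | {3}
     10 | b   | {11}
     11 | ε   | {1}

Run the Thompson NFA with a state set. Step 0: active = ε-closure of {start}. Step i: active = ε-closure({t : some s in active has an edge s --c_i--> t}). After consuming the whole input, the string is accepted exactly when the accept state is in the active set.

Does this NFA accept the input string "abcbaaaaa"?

Answer: REJECT

Trace:
start: ε-closure({0}) = {0,1,2,3,4,5,6,8,10}
'a' @ 1: {1,3,9}  (accept∈set)
'b' @ 2: {}  — state set empty
rest 'cbaaaaa' ignored (set empty)
end set {} — state 1 not in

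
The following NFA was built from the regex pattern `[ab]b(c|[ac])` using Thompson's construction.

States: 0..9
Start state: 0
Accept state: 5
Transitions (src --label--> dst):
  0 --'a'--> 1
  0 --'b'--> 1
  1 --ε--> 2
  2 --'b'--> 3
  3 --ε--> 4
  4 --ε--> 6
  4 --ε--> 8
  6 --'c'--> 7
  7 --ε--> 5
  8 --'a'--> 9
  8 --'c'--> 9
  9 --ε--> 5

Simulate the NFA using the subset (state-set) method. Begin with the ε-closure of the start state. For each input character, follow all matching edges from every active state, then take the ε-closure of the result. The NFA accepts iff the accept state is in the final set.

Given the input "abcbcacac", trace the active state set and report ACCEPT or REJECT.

Answer: REJECT

Steps:
start: ε-closure({0}) = {0}
'a' @ 1: {1,2}
'b' @ 2: {3,4,6,8}
'c' @ 3: {5,7,9}  ✓accept
'b' @ 4: {}  — no active states
rest 'cacac' ignored (set empty)
after full input: {}  (accept=5 not in)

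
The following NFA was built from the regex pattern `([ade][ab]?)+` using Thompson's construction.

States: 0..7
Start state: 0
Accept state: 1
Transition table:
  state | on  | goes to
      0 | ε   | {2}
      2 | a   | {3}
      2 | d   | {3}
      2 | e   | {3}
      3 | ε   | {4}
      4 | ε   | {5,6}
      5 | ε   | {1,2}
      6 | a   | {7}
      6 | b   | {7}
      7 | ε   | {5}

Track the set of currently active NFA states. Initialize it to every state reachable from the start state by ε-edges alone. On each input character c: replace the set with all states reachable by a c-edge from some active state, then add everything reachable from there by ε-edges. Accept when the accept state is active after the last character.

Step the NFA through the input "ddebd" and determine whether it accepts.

Answer: ACCEPT

Derivation:
initial (ε-close {0}): {0,2}
'd' @ 1: {1,2,3,4,5,6}  ✓accept
'd' @ 2: {1,2,3,4,5,6}  ✓accept
'e' @ 3: {1,2,3,4,5,6}  ✓accept
'b' @ 4: {1,2,5,7}  ✓accept
'd' @ 5: {1,2,3,4,5,6}  ✓accept
after full input: {1,2,3,4,5,6}  (accept=1 in)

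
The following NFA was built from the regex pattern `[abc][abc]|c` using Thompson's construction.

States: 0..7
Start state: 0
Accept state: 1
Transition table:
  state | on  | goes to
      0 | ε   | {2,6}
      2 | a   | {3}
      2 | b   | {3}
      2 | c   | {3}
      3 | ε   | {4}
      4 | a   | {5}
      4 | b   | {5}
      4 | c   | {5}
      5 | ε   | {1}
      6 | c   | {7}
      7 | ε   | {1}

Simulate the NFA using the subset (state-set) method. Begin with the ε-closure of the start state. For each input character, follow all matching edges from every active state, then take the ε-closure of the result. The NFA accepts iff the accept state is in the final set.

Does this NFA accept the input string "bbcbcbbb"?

initial (ε-close {0}): {0,2,6}
'b' @ 1: {3,4}
'b' @ 2: {1,5}  ✓accept
'c' @ 3: {}  — dead — no transitions
rest 'bcbbb' ignored (set empty)
final: {}; accept 1 not in set

Answer: REJECT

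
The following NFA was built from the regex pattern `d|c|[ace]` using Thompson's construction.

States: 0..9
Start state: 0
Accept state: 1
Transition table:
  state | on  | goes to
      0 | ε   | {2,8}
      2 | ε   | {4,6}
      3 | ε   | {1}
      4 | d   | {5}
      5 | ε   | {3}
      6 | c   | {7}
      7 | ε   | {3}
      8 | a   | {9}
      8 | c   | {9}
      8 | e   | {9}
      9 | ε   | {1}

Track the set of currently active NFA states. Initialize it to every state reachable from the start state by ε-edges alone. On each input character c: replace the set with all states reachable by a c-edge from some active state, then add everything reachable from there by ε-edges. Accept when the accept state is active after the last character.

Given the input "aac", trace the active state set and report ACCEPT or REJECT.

Answer: REJECT

Derivation:
S₀ = ε-closure({0}) = {0,2,4,6,8}
'a' @ 1: {1,9}  [accepting]
'a' @ 2: {}  — dead — no transitions
rest 'c' ignored (set empty)
after full input: {}  (accept=1 not in)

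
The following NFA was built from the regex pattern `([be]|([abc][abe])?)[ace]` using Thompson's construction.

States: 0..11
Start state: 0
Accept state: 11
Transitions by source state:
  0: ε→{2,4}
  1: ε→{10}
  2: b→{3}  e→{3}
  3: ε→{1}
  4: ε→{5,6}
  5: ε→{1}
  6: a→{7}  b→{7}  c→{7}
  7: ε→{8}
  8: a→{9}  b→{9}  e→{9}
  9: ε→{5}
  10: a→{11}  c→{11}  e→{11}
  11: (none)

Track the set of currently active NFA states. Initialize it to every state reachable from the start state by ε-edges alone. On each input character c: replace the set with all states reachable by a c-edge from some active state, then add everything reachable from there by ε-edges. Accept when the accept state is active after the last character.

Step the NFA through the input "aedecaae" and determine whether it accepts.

initial (ε-close {0}): {0,1,2,4,5,6,10}
'a' @ 1: {7,8,11}  ✓accept
'e' @ 2: {1,5,9,10}
'd' @ 3: {}  — no active states
rest 'ecaae' ignored (set empty)
end set {} — state 11 not in

Answer: REJECT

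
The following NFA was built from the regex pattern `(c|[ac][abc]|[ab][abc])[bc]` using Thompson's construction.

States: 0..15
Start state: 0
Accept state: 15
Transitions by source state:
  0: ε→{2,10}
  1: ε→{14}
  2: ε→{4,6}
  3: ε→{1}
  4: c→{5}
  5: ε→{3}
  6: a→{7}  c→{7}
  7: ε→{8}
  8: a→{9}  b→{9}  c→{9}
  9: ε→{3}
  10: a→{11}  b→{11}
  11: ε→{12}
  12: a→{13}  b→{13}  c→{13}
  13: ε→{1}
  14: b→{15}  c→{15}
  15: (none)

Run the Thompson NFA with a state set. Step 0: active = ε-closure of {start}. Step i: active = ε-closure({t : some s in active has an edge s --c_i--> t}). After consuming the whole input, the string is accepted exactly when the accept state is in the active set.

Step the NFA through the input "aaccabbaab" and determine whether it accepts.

start: ε-closure({0}) = {0,2,4,6,10}
'a' @ 1: {7,8,11,12}
'a' @ 2: {1,3,9,13,14}
'c' @ 3: {15}  [accepting]
'c' @ 4: {}  — state set empty
rest 'abbaab' ignored (set empty)
end set {} — state 15 not in

Answer: REJECT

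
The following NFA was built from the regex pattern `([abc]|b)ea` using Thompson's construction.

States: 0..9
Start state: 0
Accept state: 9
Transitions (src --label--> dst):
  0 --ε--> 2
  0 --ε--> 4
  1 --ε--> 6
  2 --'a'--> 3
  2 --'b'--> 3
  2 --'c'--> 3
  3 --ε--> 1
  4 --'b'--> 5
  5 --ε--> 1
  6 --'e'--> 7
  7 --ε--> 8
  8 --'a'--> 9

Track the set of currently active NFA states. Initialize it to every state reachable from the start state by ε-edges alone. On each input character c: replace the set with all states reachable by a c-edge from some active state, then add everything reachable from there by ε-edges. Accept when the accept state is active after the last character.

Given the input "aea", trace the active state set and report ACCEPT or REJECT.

S₀ = ε-closure({0}) = {0,2,4}
'a' @ 1: {1,3,6}
'e' @ 2: {7,8}
'a' @ 3: {9}  ✓accept
after full input: {9}  (accept=9 in)

Answer: ACCEPT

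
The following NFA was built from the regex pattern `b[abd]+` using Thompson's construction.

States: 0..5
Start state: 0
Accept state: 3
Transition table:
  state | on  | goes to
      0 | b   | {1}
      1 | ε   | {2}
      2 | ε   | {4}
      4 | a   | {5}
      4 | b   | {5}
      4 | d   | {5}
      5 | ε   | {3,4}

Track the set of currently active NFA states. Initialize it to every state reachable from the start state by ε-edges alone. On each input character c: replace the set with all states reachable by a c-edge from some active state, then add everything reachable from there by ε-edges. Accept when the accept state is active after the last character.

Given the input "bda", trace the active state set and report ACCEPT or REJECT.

S₀ = ε-closure({0}) = {0}
'b' @ 1: {1,2,4}
'd' @ 2: {3,4,5}  ✓accept
'a' @ 3: {3,4,5}  ✓accept
final: {3,4,5}; accept 3 in set

Answer: ACCEPT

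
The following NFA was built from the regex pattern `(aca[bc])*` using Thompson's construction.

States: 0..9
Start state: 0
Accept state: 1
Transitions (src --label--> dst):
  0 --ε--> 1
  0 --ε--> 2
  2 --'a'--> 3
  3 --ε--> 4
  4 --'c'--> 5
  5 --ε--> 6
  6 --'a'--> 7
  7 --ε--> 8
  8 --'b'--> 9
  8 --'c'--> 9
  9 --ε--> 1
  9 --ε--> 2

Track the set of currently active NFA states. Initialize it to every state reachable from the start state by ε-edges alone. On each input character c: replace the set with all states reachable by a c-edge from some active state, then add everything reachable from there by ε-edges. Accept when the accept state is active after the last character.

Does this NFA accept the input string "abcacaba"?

start: ε-closure({0}) = {0,1,2}
'a' @ 1: {3,4}
'b' @ 2: {}  — dead — no transitions
rest 'cacaba' ignored (set empty)
end set {} — state 1 not in

Answer: REJECT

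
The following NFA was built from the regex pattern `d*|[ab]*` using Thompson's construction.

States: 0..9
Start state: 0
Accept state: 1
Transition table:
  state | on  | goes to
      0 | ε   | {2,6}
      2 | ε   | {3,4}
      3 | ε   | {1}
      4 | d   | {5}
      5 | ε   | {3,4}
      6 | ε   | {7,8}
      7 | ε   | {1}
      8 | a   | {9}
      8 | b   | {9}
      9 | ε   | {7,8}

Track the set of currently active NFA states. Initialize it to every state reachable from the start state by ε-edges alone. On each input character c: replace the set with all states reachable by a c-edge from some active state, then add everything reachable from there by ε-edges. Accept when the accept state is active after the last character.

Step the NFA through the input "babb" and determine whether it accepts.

Answer: ACCEPT

Trace:
start: ε-closure({0}) = {0,1,2,3,4,6,7,8}
'b' @ 1: {1,7,8,9}  ✓accept
'a' @ 2: {1,7,8,9}  ✓accept
'b' @ 3: {1,7,8,9}  ✓accept
'b' @ 4: {1,7,8,9}  ✓accept
end set {1,7,8,9} — state 1 in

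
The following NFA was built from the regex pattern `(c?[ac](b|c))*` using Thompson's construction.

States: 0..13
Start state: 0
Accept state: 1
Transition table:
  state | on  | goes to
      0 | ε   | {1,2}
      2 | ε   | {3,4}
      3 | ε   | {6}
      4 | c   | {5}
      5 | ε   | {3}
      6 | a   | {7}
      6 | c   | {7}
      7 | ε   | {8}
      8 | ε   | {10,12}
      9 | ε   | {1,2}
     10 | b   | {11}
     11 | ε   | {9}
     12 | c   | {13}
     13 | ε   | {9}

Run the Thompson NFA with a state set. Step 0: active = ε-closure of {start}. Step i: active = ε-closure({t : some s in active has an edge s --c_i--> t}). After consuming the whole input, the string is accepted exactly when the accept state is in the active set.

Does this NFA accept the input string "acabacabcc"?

Answer: ACCEPT

Trace:
start: ε-closure({0}) = {0,1,2,3,4,6}
'a' @ 1: {7,8,10,12}
'c' @ 2: {1,2,3,4,6,9,13}  ✓accept
'a' @ 3: {7,8,10,12}
'b' @ 4: {1,2,3,4,6,9,11}  ✓accept
'a' @ 5: {7,8,10,12}
'c' @ 6: {1,2,3,4,6,9,13}  ✓accept
'a' @ 7: {7,8,10,12}
'b' @ 8: {1,2,3,4,6,9,11}  ✓accept
'c' @ 9: {3,5,6,7,8,10,12}
'c' @ 10: {1,2,3,4,6,7,8,9,10,12,13}  ✓accept
final: {1,2,3,4,6,7,8,9,10,12,13}; accept 1 in set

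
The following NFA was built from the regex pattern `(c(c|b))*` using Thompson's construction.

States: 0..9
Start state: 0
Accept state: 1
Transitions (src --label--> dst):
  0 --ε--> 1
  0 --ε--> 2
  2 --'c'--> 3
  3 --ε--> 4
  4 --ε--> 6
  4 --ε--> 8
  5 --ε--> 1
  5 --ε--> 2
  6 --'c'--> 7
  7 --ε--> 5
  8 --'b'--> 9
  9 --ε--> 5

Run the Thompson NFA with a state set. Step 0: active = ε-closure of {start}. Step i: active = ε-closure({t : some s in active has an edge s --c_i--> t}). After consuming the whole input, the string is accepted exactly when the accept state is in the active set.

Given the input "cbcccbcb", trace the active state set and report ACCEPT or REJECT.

initial (ε-close {0}): {0,1,2}
'c' @ 1: {3,4,6,8}
'b' @ 2: {1,2,5,9}  ✓accept
'c' @ 3: {3,4,6,8}
'c' @ 4: {1,2,5,7}  ✓accept
'c' @ 5: {3,4,6,8}
'b' @ 6: {1,2,5,9}  ✓accept
'c' @ 7: {3,4,6,8}
'b' @ 8: {1,2,5,9}  ✓accept
after full input: {1,2,5,9}  (accept=1 in)

Answer: ACCEPT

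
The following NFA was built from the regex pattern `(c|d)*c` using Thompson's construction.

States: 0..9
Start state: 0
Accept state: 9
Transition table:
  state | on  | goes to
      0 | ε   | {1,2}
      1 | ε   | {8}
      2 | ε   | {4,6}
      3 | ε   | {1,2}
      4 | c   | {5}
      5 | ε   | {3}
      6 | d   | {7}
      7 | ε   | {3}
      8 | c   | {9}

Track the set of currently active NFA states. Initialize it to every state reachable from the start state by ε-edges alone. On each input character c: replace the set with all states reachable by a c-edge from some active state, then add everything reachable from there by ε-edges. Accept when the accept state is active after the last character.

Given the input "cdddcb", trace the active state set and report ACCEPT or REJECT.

Answer: REJECT

Derivation:
S₀ = ε-closure({0}) = {0,1,2,4,6,8}
'c' @ 1: {1,2,3,4,5,6,8,9}  [accepting]
'd' @ 2: {1,2,3,4,6,7,8}
'd' @ 3: {1,2,3,4,6,7,8}
'd' @ 4: {1,2,3,4,6,7,8}
'c' @ 5: {1,2,3,4,5,6,8,9}  [accepting]
'b' @ 6: {}  — dead — no transitions
final: {}; accept 9 not in set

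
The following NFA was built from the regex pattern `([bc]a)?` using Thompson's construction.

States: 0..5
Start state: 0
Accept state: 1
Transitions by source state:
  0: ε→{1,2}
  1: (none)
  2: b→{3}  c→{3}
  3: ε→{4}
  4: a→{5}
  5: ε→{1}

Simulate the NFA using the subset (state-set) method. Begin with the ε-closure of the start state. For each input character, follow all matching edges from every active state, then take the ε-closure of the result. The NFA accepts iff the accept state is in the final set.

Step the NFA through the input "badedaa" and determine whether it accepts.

Answer: REJECT

Steps:
start: ε-closure({0}) = {0,1,2}
'b' @ 1: {3,4}
'a' @ 2: {1,5}  [accepting]
'd' @ 3: {}  — dead — no transitions
rest 'edaa' ignored (set empty)
end set {} — state 1 not in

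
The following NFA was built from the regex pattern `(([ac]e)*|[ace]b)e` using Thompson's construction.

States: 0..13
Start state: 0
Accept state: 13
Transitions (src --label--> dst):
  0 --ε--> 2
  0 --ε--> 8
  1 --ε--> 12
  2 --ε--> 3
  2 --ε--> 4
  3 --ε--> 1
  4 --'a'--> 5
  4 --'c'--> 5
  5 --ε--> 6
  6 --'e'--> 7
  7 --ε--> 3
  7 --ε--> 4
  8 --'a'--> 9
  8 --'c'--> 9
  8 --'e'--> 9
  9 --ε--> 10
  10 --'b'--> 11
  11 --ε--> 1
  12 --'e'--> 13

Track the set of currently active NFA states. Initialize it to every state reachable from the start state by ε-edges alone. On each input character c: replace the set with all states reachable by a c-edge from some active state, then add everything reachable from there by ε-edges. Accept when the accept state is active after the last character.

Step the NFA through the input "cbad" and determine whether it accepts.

Answer: REJECT

Trace:
initial (ε-close {0}): {0,1,2,3,4,8,12}
'c' @ 1: {5,6,9,10}
'b' @ 2: {1,11,12}
'a' @ 3: {}  — dead — no transitions
rest 'd' ignored (set empty)
after full input: {}  (accept=13 not in)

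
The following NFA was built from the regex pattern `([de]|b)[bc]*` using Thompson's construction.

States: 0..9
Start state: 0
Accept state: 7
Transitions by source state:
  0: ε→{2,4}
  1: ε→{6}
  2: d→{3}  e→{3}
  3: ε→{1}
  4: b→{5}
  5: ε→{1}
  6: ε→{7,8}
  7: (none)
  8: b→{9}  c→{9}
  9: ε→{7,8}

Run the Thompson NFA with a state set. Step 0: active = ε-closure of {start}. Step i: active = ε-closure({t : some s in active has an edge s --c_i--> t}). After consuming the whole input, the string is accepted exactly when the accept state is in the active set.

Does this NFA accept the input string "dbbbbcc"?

Answer: ACCEPT

Trace:
initial (ε-close {0}): {0,2,4}
'd' @ 1: {1,3,6,7,8}  (accept∈set)
'b' @ 2: {7,8,9}  (accept∈set)
'b' @ 3: {7,8,9}  (accept∈set)
'b' @ 4: {7,8,9}  (accept∈set)
'b' @ 5: {7,8,9}  (accept∈set)
'c' @ 6: {7,8,9}  (accept∈set)
'c' @ 7: {7,8,9}  (accept∈set)
after full input: {7,8,9}  (accept=7 in)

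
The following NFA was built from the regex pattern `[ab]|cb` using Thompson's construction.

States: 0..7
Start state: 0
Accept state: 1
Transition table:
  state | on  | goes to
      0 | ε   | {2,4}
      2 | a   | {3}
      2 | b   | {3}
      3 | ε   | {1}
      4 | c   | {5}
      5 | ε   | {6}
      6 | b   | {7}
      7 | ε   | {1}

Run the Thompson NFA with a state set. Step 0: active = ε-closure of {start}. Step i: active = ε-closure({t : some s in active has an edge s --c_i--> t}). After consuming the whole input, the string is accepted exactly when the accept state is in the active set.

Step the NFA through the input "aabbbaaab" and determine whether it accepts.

start: ε-closure({0}) = {0,2,4}
'a' @ 1: {1,3}  (accept∈set)
'a' @ 2: {}  — no active states
rest 'bbbaaab' ignored (set empty)
final: {}; accept 1 not in set

Answer: REJECT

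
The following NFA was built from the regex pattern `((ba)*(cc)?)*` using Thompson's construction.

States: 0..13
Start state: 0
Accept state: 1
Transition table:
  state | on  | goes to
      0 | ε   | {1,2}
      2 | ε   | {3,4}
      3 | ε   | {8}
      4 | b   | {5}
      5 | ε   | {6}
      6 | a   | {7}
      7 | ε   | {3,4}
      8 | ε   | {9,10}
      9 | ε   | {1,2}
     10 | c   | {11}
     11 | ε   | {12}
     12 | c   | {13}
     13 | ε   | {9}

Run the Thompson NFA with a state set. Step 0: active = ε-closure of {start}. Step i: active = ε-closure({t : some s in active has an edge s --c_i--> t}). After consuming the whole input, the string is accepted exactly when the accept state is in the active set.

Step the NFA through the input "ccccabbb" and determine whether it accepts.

Answer: REJECT

Derivation:
initial (ε-close {0}): {0,1,2,3,4,8,9,10}
'c' @ 1: {11,12}
'c' @ 2: {1,2,3,4,8,9,10,13}  (accept∈set)
'c' @ 3: {11,12}
'c' @ 4: {1,2,3,4,8,9,10,13}  (accept∈set)
'a' @ 5: {}  — state set empty
rest 'bbb' ignored (set empty)
after full input: {}  (accept=1 not in)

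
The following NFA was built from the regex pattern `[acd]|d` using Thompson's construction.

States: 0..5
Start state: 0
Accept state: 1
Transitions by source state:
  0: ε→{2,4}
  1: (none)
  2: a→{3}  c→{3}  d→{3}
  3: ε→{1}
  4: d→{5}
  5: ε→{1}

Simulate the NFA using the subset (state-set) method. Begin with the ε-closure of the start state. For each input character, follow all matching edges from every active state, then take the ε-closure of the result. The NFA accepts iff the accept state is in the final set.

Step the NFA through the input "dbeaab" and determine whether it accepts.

initial (ε-close {0}): {0,2,4}
'd' @ 1: {1,3,5}  ✓accept
'b' @ 2: {}  — no active states
rest 'eaab' ignored (set empty)
after full input: {}  (accept=1 not in)

Answer: REJECT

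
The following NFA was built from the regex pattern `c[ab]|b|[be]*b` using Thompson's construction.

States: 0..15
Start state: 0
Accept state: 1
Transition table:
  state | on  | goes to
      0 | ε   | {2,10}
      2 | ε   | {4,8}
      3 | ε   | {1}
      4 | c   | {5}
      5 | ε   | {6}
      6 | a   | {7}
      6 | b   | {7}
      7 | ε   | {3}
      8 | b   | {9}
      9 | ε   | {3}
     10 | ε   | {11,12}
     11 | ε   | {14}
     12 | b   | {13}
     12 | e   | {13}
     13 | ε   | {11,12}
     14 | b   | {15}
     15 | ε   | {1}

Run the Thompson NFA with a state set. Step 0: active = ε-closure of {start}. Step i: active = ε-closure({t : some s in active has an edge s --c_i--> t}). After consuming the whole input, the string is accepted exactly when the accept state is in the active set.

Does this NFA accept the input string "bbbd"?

initial (ε-close {0}): {0,2,4,8,10,11,12,14}
'b' @ 1: {1,3,9,11,12,13,14,15}  ✓accept
'b' @ 2: {1,11,12,13,14,15}  ✓accept
'b' @ 3: {1,11,12,13,14,15}  ✓accept
'd' @ 4: {}  — no active states
end set {} — state 1 not in

Answer: REJECT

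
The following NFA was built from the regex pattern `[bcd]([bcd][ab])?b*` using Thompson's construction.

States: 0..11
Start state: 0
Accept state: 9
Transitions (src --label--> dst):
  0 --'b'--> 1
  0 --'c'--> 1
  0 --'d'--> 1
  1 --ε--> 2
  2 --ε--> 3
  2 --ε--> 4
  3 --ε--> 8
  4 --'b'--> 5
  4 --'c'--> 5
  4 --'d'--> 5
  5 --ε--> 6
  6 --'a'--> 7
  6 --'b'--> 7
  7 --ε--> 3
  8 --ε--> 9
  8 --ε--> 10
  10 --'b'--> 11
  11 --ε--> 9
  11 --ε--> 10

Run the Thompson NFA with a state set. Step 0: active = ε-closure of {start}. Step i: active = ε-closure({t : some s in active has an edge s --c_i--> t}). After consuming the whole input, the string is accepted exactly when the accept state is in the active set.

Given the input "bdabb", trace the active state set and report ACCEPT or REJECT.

Answer: ACCEPT

Trace:
initial (ε-close {0}): {0}
'b' @ 1: {1,2,3,4,8,9,10}  ✓accept
'd' @ 2: {5,6}
'a' @ 3: {3,7,8,9,10}  ✓accept
'b' @ 4: {9,10,11}  ✓accept
'b' @ 5: {9,10,11}  ✓accept
final: {9,10,11}; accept 9 in set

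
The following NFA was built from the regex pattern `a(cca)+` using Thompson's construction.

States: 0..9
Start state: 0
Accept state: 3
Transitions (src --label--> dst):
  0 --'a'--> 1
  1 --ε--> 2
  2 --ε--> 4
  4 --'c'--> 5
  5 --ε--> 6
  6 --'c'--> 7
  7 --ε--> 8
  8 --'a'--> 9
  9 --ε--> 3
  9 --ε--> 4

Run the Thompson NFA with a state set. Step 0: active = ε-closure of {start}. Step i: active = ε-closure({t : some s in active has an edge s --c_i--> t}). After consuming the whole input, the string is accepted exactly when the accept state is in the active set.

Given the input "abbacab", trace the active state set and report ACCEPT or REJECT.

start: ε-closure({0}) = {0}
'a' @ 1: {1,2,4}
'b' @ 2: {}  — no active states
rest 'bacab' ignored (set empty)
after full input: {}  (accept=3 not in)

Answer: REJECT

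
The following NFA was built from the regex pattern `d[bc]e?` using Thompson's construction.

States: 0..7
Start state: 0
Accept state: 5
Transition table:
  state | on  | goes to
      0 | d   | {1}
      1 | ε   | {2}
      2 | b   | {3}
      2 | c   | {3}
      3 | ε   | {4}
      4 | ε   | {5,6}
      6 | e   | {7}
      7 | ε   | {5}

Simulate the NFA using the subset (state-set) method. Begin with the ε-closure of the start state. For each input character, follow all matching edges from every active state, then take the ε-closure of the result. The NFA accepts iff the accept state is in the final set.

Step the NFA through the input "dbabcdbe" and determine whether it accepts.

start: ε-closure({0}) = {0}
'd' @ 1: {1,2}
'b' @ 2: {3,4,5,6}  [accepting]
'a' @ 3: {}  — dead — no transitions
rest 'bcdbe' ignored (set empty)
after full input: {}  (accept=5 not in)

Answer: REJECT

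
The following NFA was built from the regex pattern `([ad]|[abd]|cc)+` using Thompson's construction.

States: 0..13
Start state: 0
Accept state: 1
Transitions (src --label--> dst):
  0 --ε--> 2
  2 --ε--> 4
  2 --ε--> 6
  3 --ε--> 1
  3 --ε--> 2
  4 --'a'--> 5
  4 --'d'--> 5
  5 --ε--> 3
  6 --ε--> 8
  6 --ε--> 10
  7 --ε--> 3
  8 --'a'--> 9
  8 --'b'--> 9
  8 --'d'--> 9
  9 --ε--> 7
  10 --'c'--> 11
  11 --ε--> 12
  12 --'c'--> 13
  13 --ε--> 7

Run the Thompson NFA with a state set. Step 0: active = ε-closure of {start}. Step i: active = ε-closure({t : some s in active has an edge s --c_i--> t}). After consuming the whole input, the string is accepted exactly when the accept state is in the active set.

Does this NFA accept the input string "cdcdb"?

Answer: REJECT

Steps:
initial (ε-close {0}): {0,2,4,6,8,10}
'c' @ 1: {11,12}
'd' @ 2: {}  — dead — no transitions
rest 'cdb' ignored (set empty)
after full input: {}  (accept=1 not in)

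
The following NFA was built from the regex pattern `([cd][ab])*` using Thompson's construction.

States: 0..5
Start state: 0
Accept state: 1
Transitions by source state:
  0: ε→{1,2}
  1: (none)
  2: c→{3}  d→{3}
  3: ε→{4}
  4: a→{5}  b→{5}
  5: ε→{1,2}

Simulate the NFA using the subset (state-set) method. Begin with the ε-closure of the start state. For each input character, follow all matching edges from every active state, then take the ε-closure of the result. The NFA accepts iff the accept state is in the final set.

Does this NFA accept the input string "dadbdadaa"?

S₀ = ε-closure({0}) = {0,1,2}
'd' @ 1: {3,4}
'a' @ 2: {1,2,5}  ✓accept
'd' @ 3: {3,4}
'b' @ 4: {1,2,5}  ✓accept
'd' @ 5: {3,4}
'a' @ 6: {1,2,5}  ✓accept
'd' @ 7: {3,4}
'a' @ 8: {1,2,5}  ✓accept
'a' @ 9: {}  — dead — no transitions
final: {}; accept 1 not in set

Answer: REJECT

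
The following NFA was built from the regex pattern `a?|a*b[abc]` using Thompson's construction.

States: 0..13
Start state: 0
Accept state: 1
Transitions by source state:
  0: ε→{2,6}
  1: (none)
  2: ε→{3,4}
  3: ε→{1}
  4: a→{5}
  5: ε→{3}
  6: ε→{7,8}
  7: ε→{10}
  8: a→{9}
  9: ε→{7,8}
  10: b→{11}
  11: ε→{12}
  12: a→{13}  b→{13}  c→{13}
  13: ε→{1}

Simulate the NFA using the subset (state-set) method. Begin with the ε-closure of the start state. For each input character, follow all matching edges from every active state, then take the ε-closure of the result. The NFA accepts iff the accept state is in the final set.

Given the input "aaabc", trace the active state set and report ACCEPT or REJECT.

start: ε-closure({0}) = {0,1,2,3,4,6,7,8,10}
'a' @ 1: {1,3,5,7,8,9,10}  (accept∈set)
'a' @ 2: {7,8,9,10}
'a' @ 3: {7,8,9,10}
'b' @ 4: {11,12}
'c' @ 5: {1,13}  (accept∈set)
after full input: {1,13}  (accept=1 in)

Answer: ACCEPT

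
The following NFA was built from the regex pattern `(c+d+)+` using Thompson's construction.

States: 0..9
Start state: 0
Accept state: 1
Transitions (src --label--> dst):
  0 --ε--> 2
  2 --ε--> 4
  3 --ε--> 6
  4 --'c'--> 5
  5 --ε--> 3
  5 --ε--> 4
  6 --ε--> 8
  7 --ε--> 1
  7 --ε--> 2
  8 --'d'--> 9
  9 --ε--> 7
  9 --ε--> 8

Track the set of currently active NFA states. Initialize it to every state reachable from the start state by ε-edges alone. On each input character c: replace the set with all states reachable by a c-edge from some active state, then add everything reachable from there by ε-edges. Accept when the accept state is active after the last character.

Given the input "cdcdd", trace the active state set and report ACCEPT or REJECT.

S₀ = ε-closure({0}) = {0,2,4}
'c' @ 1: {3,4,5,6,8}
'd' @ 2: {1,2,4,7,8,9}  (accept∈set)
'c' @ 3: {3,4,5,6,8}
'd' @ 4: {1,2,4,7,8,9}  (accept∈set)
'd' @ 5: {1,2,4,7,8,9}  (accept∈set)
after full input: {1,2,4,7,8,9}  (accept=1 in)

Answer: ACCEPT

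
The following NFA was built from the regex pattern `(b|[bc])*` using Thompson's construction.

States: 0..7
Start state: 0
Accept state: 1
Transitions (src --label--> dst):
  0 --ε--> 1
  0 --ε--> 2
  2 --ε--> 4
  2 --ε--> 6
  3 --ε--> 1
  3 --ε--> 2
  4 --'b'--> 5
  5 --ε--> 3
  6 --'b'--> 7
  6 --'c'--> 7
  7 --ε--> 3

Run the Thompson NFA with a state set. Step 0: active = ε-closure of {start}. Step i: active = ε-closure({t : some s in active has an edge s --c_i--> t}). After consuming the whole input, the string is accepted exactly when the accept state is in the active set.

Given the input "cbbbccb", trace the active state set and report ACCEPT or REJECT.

start: ε-closure({0}) = {0,1,2,4,6}
'c' @ 1: {1,2,3,4,6,7}  [accepting]
'b' @ 2: {1,2,3,4,5,6,7}  [accepting]
'b' @ 3: {1,2,3,4,5,6,7}  [accepting]
'b' @ 4: {1,2,3,4,5,6,7}  [accepting]
'c' @ 5: {1,2,3,4,6,7}  [accepting]
'c' @ 6: {1,2,3,4,6,7}  [accepting]
'b' @ 7: {1,2,3,4,5,6,7}  [accepting]
after full input: {1,2,3,4,5,6,7}  (accept=1 in)

Answer: ACCEPT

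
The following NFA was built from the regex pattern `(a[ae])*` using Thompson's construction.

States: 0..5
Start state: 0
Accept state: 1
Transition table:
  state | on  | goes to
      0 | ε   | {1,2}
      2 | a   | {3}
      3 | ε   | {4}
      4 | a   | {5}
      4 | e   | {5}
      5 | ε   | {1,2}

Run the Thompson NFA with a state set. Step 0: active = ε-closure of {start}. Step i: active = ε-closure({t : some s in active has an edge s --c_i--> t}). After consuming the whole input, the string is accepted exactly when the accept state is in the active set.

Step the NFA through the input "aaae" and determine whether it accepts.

S₀ = ε-closure({0}) = {0,1,2}
'a' @ 1: {3,4}
'a' @ 2: {1,2,5}  [accepting]
'a' @ 3: {3,4}
'e' @ 4: {1,2,5}  [accepting]
end set {1,2,5} — state 1 in

Answer: ACCEPT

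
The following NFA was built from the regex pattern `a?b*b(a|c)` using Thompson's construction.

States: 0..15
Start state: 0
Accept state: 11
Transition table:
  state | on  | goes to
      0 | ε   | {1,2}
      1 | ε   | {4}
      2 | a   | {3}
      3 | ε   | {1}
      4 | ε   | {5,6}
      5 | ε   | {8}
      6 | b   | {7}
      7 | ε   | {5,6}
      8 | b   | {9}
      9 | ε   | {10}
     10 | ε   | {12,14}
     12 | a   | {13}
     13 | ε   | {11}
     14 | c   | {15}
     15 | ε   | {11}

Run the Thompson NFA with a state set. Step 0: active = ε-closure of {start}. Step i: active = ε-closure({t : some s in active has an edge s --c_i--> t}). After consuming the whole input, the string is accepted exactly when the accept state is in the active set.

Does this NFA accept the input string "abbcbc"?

initial (ε-close {0}): {0,1,2,4,5,6,8}
'a' @ 1: {1,3,4,5,6,8}
'b' @ 2: {5,6,7,8,9,10,12,14}
'b' @ 3: {5,6,7,8,9,10,12,14}
'c' @ 4: {11,15}  [accepting]
'b' @ 5: {}  — dead — no transitions
rest 'c' ignored (set empty)
end set {} — state 11 not in

Answer: REJECT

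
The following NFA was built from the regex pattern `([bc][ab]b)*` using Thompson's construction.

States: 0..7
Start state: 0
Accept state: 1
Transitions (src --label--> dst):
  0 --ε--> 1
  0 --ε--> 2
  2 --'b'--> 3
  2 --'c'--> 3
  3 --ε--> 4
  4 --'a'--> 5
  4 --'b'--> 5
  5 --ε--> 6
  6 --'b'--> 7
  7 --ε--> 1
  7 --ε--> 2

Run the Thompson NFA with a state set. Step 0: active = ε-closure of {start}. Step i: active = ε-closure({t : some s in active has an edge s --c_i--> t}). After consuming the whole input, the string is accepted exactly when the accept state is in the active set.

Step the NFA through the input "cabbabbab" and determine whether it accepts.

start: ε-closure({0}) = {0,1,2}
'c' @ 1: {3,4}
'a' @ 2: {5,6}
'b' @ 3: {1,2,7}  (accept∈set)
'b' @ 4: {3,4}
'a' @ 5: {5,6}
'b' @ 6: {1,2,7}  (accept∈set)
'b' @ 7: {3,4}
'a' @ 8: {5,6}
'b' @ 9: {1,2,7}  (accept∈set)
final: {1,2,7}; accept 1 in set

Answer: ACCEPT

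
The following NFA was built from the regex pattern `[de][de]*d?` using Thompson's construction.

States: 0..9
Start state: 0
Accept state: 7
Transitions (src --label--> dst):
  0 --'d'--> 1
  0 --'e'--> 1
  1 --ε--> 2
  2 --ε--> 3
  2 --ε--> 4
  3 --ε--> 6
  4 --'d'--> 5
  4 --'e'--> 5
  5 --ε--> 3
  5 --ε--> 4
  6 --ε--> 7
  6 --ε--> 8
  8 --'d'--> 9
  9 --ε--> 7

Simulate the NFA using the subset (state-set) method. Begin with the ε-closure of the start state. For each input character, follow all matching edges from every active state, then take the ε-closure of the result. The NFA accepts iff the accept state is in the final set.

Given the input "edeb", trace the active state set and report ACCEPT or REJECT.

Answer: REJECT

Derivation:
initial (ε-close {0}): {0}
'e' @ 1: {1,2,3,4,6,7,8}  ✓accept
'd' @ 2: {3,4,5,6,7,8,9}  ✓accept
'e' @ 3: {3,4,5,6,7,8}  ✓accept
'b' @ 4: {}  — dead — no transitions
end set {} — state 7 not in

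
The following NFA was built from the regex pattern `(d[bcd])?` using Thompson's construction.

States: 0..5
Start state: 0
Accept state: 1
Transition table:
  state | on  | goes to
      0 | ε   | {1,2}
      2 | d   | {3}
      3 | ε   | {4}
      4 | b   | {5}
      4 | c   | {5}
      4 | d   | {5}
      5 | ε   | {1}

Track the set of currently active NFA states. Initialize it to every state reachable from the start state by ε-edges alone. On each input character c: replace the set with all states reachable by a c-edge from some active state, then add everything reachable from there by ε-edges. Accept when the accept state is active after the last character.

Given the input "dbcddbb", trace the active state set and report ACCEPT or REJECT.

S₀ = ε-closure({0}) = {0,1,2}
'd' @ 1: {3,4}
'b' @ 2: {1,5}  ✓accept
'c' @ 3: {}  — no active states
rest 'ddbb' ignored (set empty)
end set {} — state 1 not in

Answer: REJECT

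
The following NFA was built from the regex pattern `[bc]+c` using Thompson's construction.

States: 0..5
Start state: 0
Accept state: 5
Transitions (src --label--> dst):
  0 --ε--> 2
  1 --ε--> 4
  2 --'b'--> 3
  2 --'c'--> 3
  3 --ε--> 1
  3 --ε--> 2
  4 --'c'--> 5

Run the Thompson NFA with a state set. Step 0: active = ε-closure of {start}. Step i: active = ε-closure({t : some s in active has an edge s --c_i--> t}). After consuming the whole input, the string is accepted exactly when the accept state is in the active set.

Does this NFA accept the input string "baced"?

Answer: REJECT

Steps:
S₀ = ε-closure({0}) = {0,2}
'b' @ 1: {1,2,3,4}
'a' @ 2: {}  — dead — no transitions
rest 'ced' ignored (set empty)
final: {}; accept 5 not in set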